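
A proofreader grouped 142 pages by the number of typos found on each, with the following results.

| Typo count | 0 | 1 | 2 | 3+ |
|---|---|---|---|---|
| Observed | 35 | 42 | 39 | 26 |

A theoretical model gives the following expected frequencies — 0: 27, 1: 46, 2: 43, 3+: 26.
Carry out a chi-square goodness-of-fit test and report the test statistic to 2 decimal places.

3.09

χ² = (35−27)²/27 + (42−46)²/46 + (39−43)²/43 + (26−26)²/26
   = 2.370 + 0.348 + 0.372 + 0.000
Sum = 3.09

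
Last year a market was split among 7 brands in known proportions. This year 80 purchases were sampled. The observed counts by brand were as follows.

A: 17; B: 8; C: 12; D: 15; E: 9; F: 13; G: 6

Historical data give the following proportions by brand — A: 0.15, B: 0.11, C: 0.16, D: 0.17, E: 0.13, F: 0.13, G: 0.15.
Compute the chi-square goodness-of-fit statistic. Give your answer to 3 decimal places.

Expected counts E_i = n·p_i: 80×0.15 = 12, 80×0.11 = 8.8, 80×0.16 = 12.8, 80×0.17 = 13.6, 80×0.13 = 10.4, 80×0.13 = 10.4, 80×0.15 = 12.
A: (17 − 12)²/12 = 25/12 = 2.0833
B: (8 − 8.8)²/8.8 = 0.64/8.8 = 0.0727
C: (12 − 12.8)²/12.8 = 0.64/12.8 = 0.0500
D: (15 − 13.6)²/13.6 = 1.96/13.6 = 0.1441
E: (9 − 10.4)²/10.4 = 1.96/10.4 = 0.1885
F: (13 − 10.4)²/10.4 = 6.76/10.4 = 0.6500
G: (6 − 12)²/12 = 36/12 = 3.0000
Sum = 6.189

6.189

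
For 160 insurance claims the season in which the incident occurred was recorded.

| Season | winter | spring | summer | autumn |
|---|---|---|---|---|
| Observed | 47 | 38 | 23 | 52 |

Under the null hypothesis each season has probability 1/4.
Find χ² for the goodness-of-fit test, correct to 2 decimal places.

Expected count for each of the 4 categories: 160/4 = 40.
winter: (47 − 40)²/40 = 49/40 = 1.225
spring: (38 − 40)²/40 = 4/40 = 0.100
summer: (23 − 40)²/40 = 289/40 = 7.225
autumn: (52 − 40)²/40 = 144/40 = 3.600
Sum = 12.15

12.15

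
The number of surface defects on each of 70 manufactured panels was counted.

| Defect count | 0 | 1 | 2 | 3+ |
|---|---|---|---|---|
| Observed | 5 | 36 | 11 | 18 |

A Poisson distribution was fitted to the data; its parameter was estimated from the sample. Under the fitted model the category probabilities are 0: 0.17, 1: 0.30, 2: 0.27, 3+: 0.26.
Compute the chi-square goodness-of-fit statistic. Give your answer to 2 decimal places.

18.02

Expected counts E_i = n·p_i: 70×0.17 = 11.9, 70×0.30 = 21, 70×0.27 = 18.9, 70×0.26 = 18.2.
0: (5 − 11.9)²/11.9 = 47.61/11.9 = 4.001
1: (36 − 21)²/21 = 225/21 = 10.714
2: (11 − 18.9)²/18.9 = 62.41/18.9 = 3.302
3+: (18 − 18.2)²/18.2 = 0.04/18.2 = 0.002
Sum = 18.02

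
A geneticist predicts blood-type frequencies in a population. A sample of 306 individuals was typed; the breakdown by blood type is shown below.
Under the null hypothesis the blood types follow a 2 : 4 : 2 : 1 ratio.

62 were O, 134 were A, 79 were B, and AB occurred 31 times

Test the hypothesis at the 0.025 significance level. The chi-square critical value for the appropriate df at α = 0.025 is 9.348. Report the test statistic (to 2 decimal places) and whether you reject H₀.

Ratio total = 9. Expected counts: 306×2/9 = 68, 306×4/9 = 136, 306×2/9 = 68, 306×1/9 = 34.
O: (62 − 68)²/68 = 36/68 = 0.529
A: (134 − 136)²/136 = 4/136 = 0.029
B: (79 − 68)²/68 = 121/68 = 1.779
AB: (31 − 34)²/34 = 9/34 = 0.265
Sum = 2.60
df = 3. Since 2.60 < 9.348, we do not reject H₀.

2.60; do not reject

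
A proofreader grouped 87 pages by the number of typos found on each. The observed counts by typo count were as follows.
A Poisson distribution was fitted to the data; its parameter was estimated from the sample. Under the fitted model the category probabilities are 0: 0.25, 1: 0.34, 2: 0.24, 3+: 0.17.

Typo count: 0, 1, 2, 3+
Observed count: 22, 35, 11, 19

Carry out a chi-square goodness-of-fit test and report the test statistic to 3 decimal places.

Expected counts E_i = n·p_i: 87×0.25 = 21.75, 87×0.34 = 29.58, 87×0.24 = 20.88, 87×0.17 = 14.79.
cat         O        E   (O−E)²/E
0          22    21.75     0.0029
1          35    29.58     0.9931
2          11    20.88     4.6750
3+         19    14.79     1.1984
Sum = 6.869

6.869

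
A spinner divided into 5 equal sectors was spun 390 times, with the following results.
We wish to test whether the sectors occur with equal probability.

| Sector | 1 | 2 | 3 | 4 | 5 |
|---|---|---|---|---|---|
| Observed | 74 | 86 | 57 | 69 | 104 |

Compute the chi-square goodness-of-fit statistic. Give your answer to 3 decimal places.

16.385

Expected count for each of the 5 categories: 390/5 = 78.
cat         O        E   (O−E)²/E
1          74       78     0.2051
2          86       78     0.8205
3          57       78     5.6538
4          69       78     1.0385
5         104       78     8.6667
Sum = 16.385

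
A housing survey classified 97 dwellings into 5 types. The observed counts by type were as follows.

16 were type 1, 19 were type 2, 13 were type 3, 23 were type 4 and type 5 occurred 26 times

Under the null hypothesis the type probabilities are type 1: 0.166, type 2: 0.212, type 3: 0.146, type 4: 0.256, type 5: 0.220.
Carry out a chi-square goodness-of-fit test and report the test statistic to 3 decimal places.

Expected counts E_i = n·p_i: 97×0.166 = 16.102, 97×0.212 = 20.564, 97×0.146 = 14.162, 97×0.256 = 24.832, 97×0.220 = 21.34.
χ² = (16−16.102)²/16.102 + (19−20.564)²/20.564 + (13−14.162)²/14.162 + (23−24.832)²/24.832 + (26−21.34)²/21.34
   = 0.0006 + 0.1190 + 0.0953 + 0.1352 + 1.0176
Sum = 1.368

1.368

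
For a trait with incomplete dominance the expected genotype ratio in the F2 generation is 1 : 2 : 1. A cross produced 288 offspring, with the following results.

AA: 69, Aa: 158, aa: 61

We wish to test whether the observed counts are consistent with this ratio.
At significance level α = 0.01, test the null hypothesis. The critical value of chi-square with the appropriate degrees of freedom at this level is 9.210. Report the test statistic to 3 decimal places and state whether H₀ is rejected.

3.167; do not reject

Ratio total = 4. Expected counts: 288×1/4 = 72, 288×2/4 = 144, 288×1/4 = 72.
χ² = (69−72)²/72 + (158−144)²/144 + (61−72)²/72
   = 0.1250 + 1.3611 + 1.6806
Sum = 3.167
df = 2. Since 3.167 < 9.210, we do not reject H₀.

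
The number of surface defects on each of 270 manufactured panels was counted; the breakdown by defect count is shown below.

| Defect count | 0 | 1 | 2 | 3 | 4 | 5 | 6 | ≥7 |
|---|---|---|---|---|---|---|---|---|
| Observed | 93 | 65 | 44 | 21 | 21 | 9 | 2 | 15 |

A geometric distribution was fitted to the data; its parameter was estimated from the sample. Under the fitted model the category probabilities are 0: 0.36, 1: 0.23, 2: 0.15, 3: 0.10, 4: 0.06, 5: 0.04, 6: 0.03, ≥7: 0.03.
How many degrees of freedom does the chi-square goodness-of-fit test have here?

6

There are k = 8 categories and 1 parameter estimated from the data, so df = 8 − 1 − 1 = 6.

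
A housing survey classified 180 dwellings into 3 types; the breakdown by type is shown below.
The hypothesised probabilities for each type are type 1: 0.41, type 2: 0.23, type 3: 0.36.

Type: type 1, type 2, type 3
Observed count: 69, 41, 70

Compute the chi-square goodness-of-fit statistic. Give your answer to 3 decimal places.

Expected counts E_i = n·p_i: 180×0.41 = 73.8, 180×0.23 = 41.4, 180×0.36 = 64.8.
cat         O        E   (O−E)²/E
type 1     69     73.8     0.3122
type 2     41     41.4     0.0039
type 3     70     64.8     0.4173
Sum = 0.733

0.733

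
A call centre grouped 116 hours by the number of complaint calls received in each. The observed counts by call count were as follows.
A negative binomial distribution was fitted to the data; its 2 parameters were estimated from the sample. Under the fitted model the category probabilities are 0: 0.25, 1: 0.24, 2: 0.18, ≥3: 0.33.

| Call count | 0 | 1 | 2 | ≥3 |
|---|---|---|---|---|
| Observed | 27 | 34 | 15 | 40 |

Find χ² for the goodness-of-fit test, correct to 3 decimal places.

Expected counts E_i = n·p_i: 116×0.25 = 29, 116×0.24 = 27.84, 116×0.18 = 20.88, 116×0.33 = 38.28.
cat         O        E   (O−E)²/E
0          27       29     0.1379
1          34    27.84     1.3630
2          15    20.88     1.6559
≥3         40    38.28     0.0773
Sum = 3.234

3.234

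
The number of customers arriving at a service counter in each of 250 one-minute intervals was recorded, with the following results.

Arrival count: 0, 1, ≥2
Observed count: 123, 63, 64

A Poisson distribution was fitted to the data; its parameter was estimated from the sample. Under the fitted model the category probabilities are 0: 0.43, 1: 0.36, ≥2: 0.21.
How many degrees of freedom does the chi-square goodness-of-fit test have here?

There are k = 3 categories and 1 parameter estimated from the data, so df = 3 − 1 − 1 = 1.

1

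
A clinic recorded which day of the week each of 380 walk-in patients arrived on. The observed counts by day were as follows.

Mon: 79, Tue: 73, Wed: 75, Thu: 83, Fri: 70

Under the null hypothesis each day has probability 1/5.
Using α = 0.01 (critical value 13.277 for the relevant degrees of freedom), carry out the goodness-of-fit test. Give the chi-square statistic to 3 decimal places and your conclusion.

Expected count for each of the 5 categories: 380/5 = 76.
cat         O        E   (O−E)²/E
Mon        79       76     0.1184
Tue        73       76     0.1184
Wed        75       76     0.0132
Thu        83       76     0.6447
Fri        70       76     0.4737
Sum = 1.368
df = 4. Since 1.368 < 13.277, we do not reject H₀.

1.368; do not reject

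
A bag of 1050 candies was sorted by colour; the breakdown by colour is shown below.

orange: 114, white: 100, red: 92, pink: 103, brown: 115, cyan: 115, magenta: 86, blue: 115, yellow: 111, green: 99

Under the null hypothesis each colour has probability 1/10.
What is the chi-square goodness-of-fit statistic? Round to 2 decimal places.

9.64

Under H₀ each category has probability 1/10, so each expected count is 1050/10 = 105.
cat          O        E   (O−E)²/E
orange     114      105      0.771
white      100      105      0.238
red         92      105      1.610
pink       103      105      0.038
brown      115      105      0.952
cyan       115      105      0.952
magenta     86      105      3.438
blue       115      105      0.952
yellow     111      105      0.343
green       99      105      0.343
Sum = 9.64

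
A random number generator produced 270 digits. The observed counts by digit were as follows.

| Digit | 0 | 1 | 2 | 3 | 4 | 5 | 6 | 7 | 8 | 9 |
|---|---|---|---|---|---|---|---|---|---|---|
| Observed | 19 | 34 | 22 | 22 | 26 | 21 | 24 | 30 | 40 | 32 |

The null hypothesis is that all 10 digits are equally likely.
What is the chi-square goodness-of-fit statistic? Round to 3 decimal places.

Under H₀ each category has probability 1/10, so each expected count is 270/10 = 27.
cat         O        E   (O−E)²/E
0          19       27     2.3704
1          34       27     1.8148
2          22       27     0.9259
3          22       27     0.9259
4          26       27     0.0370
5          21       27     1.3333
6          24       27     0.3333
7          30       27     0.3333
8          40       27     6.2593
9          32       27     0.9259
Sum = 15.259

15.259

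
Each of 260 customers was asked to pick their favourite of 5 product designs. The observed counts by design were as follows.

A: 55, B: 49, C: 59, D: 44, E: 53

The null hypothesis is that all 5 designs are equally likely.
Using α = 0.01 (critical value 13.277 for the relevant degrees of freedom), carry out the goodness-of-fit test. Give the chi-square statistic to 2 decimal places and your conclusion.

Expected count for each of the 5 categories: 260/5 = 52.
cat         O        E   (O−E)²/E
A          55       52      0.173
B          49       52      0.173
C          59       52      0.942
D          44       52      1.231
E          53       52      0.019
Sum = 2.54
df = 4. Since 2.54 < 13.277, we do not reject H₀.

2.54; do not reject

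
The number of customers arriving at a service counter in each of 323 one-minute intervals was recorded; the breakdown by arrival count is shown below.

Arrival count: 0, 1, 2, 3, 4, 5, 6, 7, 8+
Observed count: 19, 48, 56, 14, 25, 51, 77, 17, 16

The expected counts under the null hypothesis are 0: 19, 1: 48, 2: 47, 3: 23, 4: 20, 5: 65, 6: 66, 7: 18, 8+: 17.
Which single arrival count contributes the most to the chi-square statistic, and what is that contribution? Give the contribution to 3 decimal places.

3, 3.522

cat         O        E   (O−E)²/E
0          19       19     0.0000
1          48       48     0.0000
2          56       47     1.7234
3          14       23     3.5217
4          25       20     1.2500
5          51       65     3.0154
6          77       66     1.8333
7          17       18     0.0556
8+         16       17     0.0588
The largest term is for 3: 3.522.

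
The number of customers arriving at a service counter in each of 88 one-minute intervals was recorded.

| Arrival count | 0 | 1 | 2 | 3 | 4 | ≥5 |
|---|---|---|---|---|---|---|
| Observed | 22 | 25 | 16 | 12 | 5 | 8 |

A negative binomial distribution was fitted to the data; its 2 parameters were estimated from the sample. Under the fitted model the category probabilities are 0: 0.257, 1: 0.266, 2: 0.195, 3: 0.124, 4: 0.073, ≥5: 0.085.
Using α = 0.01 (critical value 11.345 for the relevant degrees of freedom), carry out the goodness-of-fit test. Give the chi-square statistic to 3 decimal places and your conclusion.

Expected counts E_i = n·p_i: 88×0.257 = 22.616, 88×0.266 = 23.408, 88×0.195 = 17.16, 88×0.124 = 10.912, 88×0.073 = 6.424, 88×0.085 = 7.48.
cat         O        E   (O−E)²/E
0          22   22.616     0.0168
1          25   23.408     0.1083
2          16    17.16     0.0784
3          12   10.912     0.1085
4           5    6.424     0.3157
≥5          8     7.48     0.0361
Sum = 0.664
df = 3. Since 0.664 < 11.345, we do not reject H₀.

0.664; do not reject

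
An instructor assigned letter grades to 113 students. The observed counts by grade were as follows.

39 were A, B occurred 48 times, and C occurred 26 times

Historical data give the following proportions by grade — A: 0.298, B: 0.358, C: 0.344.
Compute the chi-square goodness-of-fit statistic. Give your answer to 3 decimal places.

6.512

Expected counts E_i = n·p_i: 113×0.298 = 33.674, 113×0.358 = 40.454, 113×0.344 = 38.872.
cat         O        E   (O−E)²/E
A          39   33.674     0.8424
B          48   40.454     1.4076
C          26   38.872     4.2624
Sum = 6.512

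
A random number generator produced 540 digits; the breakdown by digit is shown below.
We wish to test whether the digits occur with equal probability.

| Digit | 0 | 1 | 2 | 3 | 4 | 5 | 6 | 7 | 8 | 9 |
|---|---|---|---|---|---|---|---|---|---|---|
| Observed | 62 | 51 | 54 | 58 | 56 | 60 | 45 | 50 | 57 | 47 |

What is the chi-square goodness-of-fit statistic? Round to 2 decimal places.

Under H₀ each category has probability 1/10, so each expected count is 540/10 = 54.
0: (62 − 54)²/54 = 64/54 = 1.185
1: (51 − 54)²/54 = 9/54 = 0.167
2: (54 − 54)²/54 = 0/54 = 0.000
3: (58 − 54)²/54 = 16/54 = 0.296
4: (56 − 54)²/54 = 4/54 = 0.074
5: (60 − 54)²/54 = 36/54 = 0.667
6: (45 − 54)²/54 = 81/54 = 1.500
7: (50 − 54)²/54 = 16/54 = 0.296
8: (57 − 54)²/54 = 9/54 = 0.167
9: (47 − 54)²/54 = 49/54 = 0.907
Sum = 5.26

5.26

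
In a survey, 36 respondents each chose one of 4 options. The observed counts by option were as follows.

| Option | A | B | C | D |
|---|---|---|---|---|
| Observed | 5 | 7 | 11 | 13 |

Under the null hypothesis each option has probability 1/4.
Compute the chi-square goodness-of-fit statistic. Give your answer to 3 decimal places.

Expected count for each of the 4 categories: 36/4 = 9.
A: (5 − 9)²/9 = 16/9 = 1.7778
B: (7 − 9)²/9 = 4/9 = 0.4444
C: (11 − 9)²/9 = 4/9 = 0.4444
D: (13 − 9)²/9 = 16/9 = 1.7778
Sum = 4.444

4.444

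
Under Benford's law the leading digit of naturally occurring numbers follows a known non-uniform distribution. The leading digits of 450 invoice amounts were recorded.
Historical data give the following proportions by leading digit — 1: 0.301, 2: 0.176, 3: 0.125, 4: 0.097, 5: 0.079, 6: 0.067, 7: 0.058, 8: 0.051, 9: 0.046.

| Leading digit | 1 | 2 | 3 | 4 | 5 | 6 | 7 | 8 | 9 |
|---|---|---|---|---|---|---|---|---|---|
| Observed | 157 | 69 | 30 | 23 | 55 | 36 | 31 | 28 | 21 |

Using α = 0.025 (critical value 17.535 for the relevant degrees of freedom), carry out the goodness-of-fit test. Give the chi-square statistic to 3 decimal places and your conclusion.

Expected counts E_i = n·p_i: 450×0.301 = 135.45, 450×0.176 = 79.2, 450×0.125 = 56.25, 450×0.097 = 43.65, 450×0.079 = 35.55, 450×0.067 = 30.15, 450×0.058 = 26.1, 450×0.051 = 22.95, 450×0.046 = 20.7.
1: (157 − 135.45)²/135.45 = 464.4025/135.45 = 3.4286
2: (69 − 79.2)²/79.2 = 104.04/79.2 = 1.3136
3: (30 − 56.25)²/56.25 = 689.0625/56.25 = 12.2500
4: (23 − 43.65)²/43.65 = 426.4225/43.65 = 9.7691
5: (55 − 35.55)²/35.55 = 378.3025/35.55 = 10.6414
6: (36 − 30.15)²/30.15 = 34.2225/30.15 = 1.1351
7: (31 − 26.1)²/26.1 = 24.01/26.1 = 0.9199
8: (28 − 22.95)²/22.95 = 25.5025/22.95 = 1.1112
9: (21 − 20.7)²/20.7 = 0.09/20.7 = 0.0043
Sum = 40.573
df = 8. Since 40.573 > 17.535, we reject H₀.

40.573; reject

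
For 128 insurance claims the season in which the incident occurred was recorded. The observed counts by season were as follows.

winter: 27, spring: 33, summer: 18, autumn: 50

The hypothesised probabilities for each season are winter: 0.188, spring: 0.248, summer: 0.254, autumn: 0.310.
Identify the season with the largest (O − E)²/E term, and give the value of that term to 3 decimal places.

summer, 6.478

Expected counts E_i = n·p_i: 128×0.188 = 24.064, 128×0.248 = 31.744, 128×0.254 = 32.512, 128×0.310 = 39.68.
cat         O        E   (O−E)²/E
winter     27   24.064     0.3582
spring     33   31.744     0.0497
summer     18   32.512     6.4776
autumn     50    39.68     2.6840
The largest term is for summer: 6.478.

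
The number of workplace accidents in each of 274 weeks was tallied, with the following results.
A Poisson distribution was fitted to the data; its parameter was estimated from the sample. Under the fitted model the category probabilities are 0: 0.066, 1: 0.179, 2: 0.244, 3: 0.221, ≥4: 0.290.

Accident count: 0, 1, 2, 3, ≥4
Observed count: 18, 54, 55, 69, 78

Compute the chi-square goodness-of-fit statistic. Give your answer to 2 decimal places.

Expected counts E_i = n·p_i: 274×0.066 = 18.084, 274×0.179 = 49.046, 274×0.244 = 66.856, 274×0.221 = 60.554, 274×0.290 = 79.46.
0: (18 − 18.084)²/18.084 = 0.007056/18.084 = 0.000
1: (54 − 49.046)²/49.046 = 24.542116/49.046 = 0.500
2: (55 − 66.856)²/66.856 = 140.564736/66.856 = 2.102
3: (69 − 60.554)²/60.554 = 71.334916/60.554 = 1.178
≥4: (78 − 79.46)²/79.46 = 2.1316/79.46 = 0.027
Sum = 3.81

3.81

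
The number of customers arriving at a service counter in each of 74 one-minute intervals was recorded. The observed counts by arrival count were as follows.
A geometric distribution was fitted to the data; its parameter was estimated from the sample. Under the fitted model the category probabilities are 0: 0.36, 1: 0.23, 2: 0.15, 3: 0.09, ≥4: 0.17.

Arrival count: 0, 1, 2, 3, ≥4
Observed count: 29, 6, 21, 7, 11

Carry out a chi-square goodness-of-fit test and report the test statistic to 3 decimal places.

Expected counts E_i = n·p_i: 74×0.36 = 26.64, 74×0.23 = 17.02, 74×0.15 = 11.1, 74×0.09 = 6.66, 74×0.17 = 12.58.
0: (29 − 26.64)²/26.64 = 5.5696/26.64 = 0.2091
1: (6 − 17.02)²/17.02 = 121.4404/17.02 = 7.1352
2: (21 − 11.1)²/11.1 = 98.01/11.1 = 8.8297
3: (7 − 6.66)²/6.66 = 0.1156/6.66 = 0.0174
≥4: (11 − 12.58)²/12.58 = 2.4964/12.58 = 0.1984
Sum = 16.390

16.390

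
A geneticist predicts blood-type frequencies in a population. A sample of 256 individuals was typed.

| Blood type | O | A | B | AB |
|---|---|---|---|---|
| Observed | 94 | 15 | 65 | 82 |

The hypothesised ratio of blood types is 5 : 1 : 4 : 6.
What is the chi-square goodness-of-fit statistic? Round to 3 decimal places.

4.570

Ratio total = 16. Expected counts: 256×5/16 = 80, 256×1/16 = 16, 256×4/16 = 64, 256×6/16 = 96.
χ² = (94−80)²/80 + (15−16)²/16 + (65−64)²/64 + (82−96)²/96
   = 2.4500 + 0.0625 + 0.0156 + 2.0417
Sum = 4.570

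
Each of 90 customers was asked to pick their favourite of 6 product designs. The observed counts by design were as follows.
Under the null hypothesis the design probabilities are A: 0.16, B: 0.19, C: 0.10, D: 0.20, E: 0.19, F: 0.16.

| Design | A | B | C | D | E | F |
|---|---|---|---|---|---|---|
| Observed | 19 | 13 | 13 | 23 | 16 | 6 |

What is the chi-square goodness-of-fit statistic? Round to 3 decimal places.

10.590

Expected counts E_i = n·p_i: 90×0.16 = 14.4, 90×0.19 = 17.1, 90×0.10 = 9, 90×0.20 = 18, 90×0.19 = 17.1, 90×0.16 = 14.4.
cat         O        E   (O−E)²/E
A          19     14.4     1.4694
B          13     17.1     0.9830
C          13        9     1.7778
D          23       18     1.3889
E          16     17.1     0.0708
F           6     14.4     4.9000
Sum = 10.590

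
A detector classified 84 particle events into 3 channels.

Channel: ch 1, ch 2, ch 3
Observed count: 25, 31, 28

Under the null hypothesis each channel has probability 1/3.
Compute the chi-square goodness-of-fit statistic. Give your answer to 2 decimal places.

Expected count for each of the 3 categories: 84/3 = 28.
cat         O        E   (O−E)²/E
ch 1       25       28      0.321
ch 2       31       28      0.321
ch 3       28       28      0.000
Sum = 0.64

0.64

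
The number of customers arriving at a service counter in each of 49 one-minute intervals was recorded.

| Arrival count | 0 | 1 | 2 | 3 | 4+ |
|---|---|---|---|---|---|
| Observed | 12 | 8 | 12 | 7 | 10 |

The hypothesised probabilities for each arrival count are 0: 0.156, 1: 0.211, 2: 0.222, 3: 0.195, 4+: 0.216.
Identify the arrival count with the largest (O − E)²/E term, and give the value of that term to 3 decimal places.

0, 2.482

Expected counts E_i = n·p_i: 49×0.156 = 7.644, 49×0.211 = 10.339, 49×0.222 = 10.878, 49×0.195 = 9.555, 49×0.216 = 10.584.
0: (12 − 7.644)²/7.644 = 18.974736/7.644 = 2.4823
1: (8 − 10.339)²/10.339 = 5.470921/10.339 = 0.5292
2: (12 − 10.878)²/10.878 = 1.258884/10.878 = 0.1157
3: (7 − 9.555)²/9.555 = 6.528025/9.555 = 0.6832
4+: (10 − 10.584)²/10.584 = 0.341056/10.584 = 0.0322
The largest term is for 0: 2.482.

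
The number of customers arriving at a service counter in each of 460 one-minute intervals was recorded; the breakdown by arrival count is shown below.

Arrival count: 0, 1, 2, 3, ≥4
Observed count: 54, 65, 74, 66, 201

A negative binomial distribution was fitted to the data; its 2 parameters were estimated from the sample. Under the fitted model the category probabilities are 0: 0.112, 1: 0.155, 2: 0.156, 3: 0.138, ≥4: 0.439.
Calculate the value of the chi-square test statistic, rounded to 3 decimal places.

Expected counts E_i = n·p_i: 460×0.112 = 51.52, 460×0.155 = 71.3, 460×0.156 = 71.76, 460×0.138 = 63.48, 460×0.439 = 201.94.
cat         O        E   (O−E)²/E
0          54    51.52     0.1194
1          65     71.3     0.5567
2          74    71.76     0.0699
3          66    63.48     0.1000
≥4        201   201.94     0.0044
Sum = 0.850

0.850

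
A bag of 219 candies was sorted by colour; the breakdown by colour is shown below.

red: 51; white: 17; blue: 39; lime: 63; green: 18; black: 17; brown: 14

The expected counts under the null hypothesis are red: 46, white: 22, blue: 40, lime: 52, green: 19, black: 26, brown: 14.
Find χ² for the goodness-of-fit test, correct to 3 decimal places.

7.200

cat         O        E   (O−E)²/E
red        51       46     0.5435
white      17       22     1.1364
blue       39       40     0.0250
lime       63       52     2.3269
green      18       19     0.0526
black      17       26     3.1154
brown      14       14     0.0000
Sum = 7.200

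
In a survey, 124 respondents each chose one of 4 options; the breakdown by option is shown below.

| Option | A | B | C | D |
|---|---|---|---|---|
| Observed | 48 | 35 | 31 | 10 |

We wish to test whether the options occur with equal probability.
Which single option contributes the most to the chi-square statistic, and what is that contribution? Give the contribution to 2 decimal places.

Expected count for each of the 4 categories: 124/4 = 31.
cat         O        E   (O−E)²/E
A          48       31      9.323
B          35       31      0.516
C          31       31      0.000
D          10       31     14.226
The largest term is for D: 14.23.

D, 14.23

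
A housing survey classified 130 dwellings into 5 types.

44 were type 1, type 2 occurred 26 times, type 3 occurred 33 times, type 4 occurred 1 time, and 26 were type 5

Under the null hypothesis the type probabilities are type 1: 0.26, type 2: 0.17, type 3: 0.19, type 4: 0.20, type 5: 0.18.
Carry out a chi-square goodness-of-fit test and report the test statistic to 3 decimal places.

30.883

Expected counts E_i = n·p_i: 130×0.26 = 33.8, 130×0.17 = 22.1, 130×0.19 = 24.7, 130×0.20 = 26, 130×0.18 = 23.4.
χ² = (44−33.8)²/33.8 + (26−22.1)²/22.1 + (33−24.7)²/24.7 + (1−26)²/26 + (26−23.4)²/23.4
   = 3.0781 + 0.6882 + 2.7891 + 24.0385 + 0.2889
Sum = 30.883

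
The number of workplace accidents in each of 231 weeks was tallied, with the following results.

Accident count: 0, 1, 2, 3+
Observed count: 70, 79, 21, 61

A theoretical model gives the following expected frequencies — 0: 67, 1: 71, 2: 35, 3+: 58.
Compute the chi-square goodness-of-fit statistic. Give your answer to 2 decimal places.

6.79

χ² = (70−67)²/67 + (79−71)²/71 + (21−35)²/35 + (61−58)²/58
   = 0.134 + 0.901 + 5.600 + 0.155
Sum = 6.79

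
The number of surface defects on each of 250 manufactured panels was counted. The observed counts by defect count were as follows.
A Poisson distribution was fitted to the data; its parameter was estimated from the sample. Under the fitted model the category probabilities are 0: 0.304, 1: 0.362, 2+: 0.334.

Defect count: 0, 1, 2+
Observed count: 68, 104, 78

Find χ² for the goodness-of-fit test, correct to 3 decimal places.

3.218

Expected counts E_i = n·p_i: 250×0.304 = 76, 250×0.362 = 90.5, 250×0.334 = 83.5.
χ² = (68−76)²/76 + (104−90.5)²/90.5 + (78−83.5)²/83.5
   = 0.8421 + 2.0138 + 0.3623
Sum = 3.218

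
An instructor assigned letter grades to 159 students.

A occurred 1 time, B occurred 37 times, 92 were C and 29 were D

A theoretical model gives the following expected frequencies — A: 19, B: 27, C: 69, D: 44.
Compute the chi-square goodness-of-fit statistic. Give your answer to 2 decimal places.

A: (1 − 19)²/19 = 324/19 = 17.053
B: (37 − 27)²/27 = 100/27 = 3.704
C: (92 − 69)²/69 = 529/69 = 7.667
D: (29 − 44)²/44 = 225/44 = 5.114
Sum = 33.54

33.54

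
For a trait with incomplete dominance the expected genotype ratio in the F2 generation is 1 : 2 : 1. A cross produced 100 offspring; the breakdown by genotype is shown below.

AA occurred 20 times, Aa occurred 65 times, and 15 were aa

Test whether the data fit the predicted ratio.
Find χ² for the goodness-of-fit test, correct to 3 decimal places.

9.500

Ratio total = 4. Expected counts: 100×1/4 = 25, 100×2/4 = 50, 100×1/4 = 25.
χ² = (20−25)²/25 + (65−50)²/50 + (15−25)²/25
   = 1.0000 + 4.5000 + 4.0000
Sum = 9.500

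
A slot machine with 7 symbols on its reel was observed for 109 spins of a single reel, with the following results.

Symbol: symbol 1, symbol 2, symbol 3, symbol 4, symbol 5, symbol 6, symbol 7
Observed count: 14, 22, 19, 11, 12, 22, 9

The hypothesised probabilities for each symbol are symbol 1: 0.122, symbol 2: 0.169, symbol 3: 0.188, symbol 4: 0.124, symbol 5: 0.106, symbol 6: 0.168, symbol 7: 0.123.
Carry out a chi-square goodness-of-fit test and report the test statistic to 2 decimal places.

Expected counts E_i = n·p_i: 109×0.122 = 13.298, 109×0.169 = 18.421, 109×0.188 = 20.492, 109×0.124 = 13.516, 109×0.106 = 11.554, 109×0.168 = 18.312, 109×0.123 = 13.407.
symbol 1: (14 − 13.298)²/13.298 = 0.492804/13.298 = 0.037
symbol 2: (22 − 18.421)²/18.421 = 12.809241/18.421 = 0.695
symbol 3: (19 − 20.492)²/20.492 = 2.226064/20.492 = 0.109
symbol 4: (11 − 13.516)²/13.516 = 6.330256/13.516 = 0.468
symbol 5: (12 − 11.554)²/11.554 = 0.198916/11.554 = 0.017
symbol 6: (22 − 18.312)²/18.312 = 13.601344/18.312 = 0.743
symbol 7: (9 − 13.407)²/13.407 = 19.421649/13.407 = 1.449
Sum = 3.52

3.52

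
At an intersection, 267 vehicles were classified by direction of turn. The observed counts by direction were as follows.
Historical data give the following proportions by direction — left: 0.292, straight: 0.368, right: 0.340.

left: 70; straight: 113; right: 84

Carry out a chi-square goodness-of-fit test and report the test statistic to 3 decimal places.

3.532

Expected counts E_i = n·p_i: 267×0.292 = 77.964, 267×0.368 = 98.256, 267×0.340 = 90.78.
χ² = (70−77.964)²/77.964 + (113−98.256)²/98.256 + (84−90.78)²/90.78
   = 0.8135 + 2.2124 + 0.5064
Sum = 3.532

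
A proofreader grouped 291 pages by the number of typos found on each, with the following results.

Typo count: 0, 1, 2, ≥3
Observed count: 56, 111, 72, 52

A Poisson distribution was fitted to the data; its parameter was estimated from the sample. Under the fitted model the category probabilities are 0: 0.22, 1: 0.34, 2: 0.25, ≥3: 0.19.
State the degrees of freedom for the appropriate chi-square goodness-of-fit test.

2

There are k = 4 categories and 1 parameter estimated from the data, so df = 4 − 1 − 1 = 2.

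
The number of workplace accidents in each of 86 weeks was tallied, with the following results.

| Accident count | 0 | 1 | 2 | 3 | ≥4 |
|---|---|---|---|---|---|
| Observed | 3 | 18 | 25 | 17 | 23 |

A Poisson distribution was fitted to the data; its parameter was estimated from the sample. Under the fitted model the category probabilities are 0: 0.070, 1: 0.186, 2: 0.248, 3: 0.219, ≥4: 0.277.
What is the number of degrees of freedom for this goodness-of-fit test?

There are k = 5 categories and 1 parameter estimated from the data, so df = 5 − 1 − 1 = 3.

3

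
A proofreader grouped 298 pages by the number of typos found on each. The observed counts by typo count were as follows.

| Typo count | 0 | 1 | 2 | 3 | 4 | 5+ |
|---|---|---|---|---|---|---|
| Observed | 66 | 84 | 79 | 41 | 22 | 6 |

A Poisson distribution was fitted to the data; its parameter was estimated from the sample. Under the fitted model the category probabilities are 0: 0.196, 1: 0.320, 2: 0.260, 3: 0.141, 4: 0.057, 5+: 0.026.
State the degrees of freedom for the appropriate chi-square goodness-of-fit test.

4

There are k = 6 categories and 1 parameter estimated from the data, so df = 6 − 1 − 1 = 4.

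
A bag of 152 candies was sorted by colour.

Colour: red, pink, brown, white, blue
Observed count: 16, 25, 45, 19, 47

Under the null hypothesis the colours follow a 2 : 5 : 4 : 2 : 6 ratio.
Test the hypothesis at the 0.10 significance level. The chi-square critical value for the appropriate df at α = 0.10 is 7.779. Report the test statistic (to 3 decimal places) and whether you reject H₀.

Ratio total = 19. Expected counts: 152×2/19 = 16, 152×5/19 = 40, 152×4/19 = 32, 152×2/19 = 16, 152×6/19 = 48.
cat         O        E   (O−E)²/E
red        16       16     0.0000
pink       25       40     5.6250
brown      45       32     5.2813
white      19       16     0.5625
blue       47       48     0.0208
Sum = 11.490
df = 4. Since 11.490 > 7.779, we reject H₀.

11.490; reject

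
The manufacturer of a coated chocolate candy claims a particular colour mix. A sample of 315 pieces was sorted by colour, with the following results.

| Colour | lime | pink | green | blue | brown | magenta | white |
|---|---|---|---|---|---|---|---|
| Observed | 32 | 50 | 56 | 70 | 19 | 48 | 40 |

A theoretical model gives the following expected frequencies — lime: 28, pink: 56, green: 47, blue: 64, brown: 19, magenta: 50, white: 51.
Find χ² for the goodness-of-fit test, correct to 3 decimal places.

lime: (32 − 28)²/28 = 16/28 = 0.5714
pink: (50 − 56)²/56 = 36/56 = 0.6429
green: (56 − 47)²/47 = 81/47 = 1.7234
blue: (70 − 64)²/64 = 36/64 = 0.5625
brown: (19 − 19)²/19 = 0/19 = 0.0000
magenta: (48 − 50)²/50 = 4/50 = 0.0800
white: (40 − 51)²/51 = 121/51 = 2.3725
Sum = 5.953

5.953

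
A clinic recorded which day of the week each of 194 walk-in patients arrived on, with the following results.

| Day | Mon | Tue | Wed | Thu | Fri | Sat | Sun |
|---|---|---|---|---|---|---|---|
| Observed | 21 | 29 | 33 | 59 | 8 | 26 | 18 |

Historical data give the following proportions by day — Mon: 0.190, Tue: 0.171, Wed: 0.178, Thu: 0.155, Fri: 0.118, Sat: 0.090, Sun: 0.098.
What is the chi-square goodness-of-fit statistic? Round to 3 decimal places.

49.169

Expected counts E_i = n·p_i: 194×0.190 = 36.86, 194×0.171 = 33.174, 194×0.178 = 34.532, 194×0.155 = 30.07, 194×0.118 = 22.892, 194×0.090 = 17.46, 194×0.098 = 19.012.
χ² = (21−36.86)²/36.86 + (29−33.174)²/33.174 + (33−34.532)²/34.532 + (59−30.07)²/30.07 + (8−22.892)²/22.892 + (26−17.46)²/17.46 + (18−19.012)²/19.012
   = 6.8242 + 0.5252 + 0.0680 + 27.8332 + 9.6877 + 4.1771 + 0.0539
Sum = 49.169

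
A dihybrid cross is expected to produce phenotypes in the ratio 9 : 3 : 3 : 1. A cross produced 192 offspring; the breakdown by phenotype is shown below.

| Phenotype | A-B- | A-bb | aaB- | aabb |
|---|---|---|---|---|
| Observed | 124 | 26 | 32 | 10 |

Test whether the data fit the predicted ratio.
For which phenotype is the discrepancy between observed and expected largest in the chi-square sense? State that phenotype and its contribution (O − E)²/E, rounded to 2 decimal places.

A-bb, 2.78

Ratio total = 16. Expected counts: 192×9/16 = 108, 192×3/16 = 36, 192×3/16 = 36, 192×1/16 = 12.
cat         O        E   (O−E)²/E
A-B-      124      108      2.370
A-bb       26       36      2.778
aaB-       32       36      0.444
aabb       10       12      0.333
The largest term is for A-bb: 2.78.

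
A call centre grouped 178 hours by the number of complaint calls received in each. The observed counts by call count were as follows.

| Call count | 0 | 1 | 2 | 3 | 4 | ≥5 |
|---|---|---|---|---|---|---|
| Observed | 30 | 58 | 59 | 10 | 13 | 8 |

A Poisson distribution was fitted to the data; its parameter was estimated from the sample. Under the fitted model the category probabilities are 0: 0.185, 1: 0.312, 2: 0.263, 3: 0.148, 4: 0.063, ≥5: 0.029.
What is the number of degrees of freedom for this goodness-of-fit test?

4

There are k = 6 categories and 1 parameter estimated from the data, so df = 6 − 1 − 1 = 4.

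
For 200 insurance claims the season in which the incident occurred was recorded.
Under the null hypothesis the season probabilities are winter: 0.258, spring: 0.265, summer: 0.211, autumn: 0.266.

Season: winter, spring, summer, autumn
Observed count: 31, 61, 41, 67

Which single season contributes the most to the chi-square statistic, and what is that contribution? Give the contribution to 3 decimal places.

Expected counts E_i = n·p_i: 200×0.258 = 51.6, 200×0.265 = 53, 200×0.211 = 42.2, 200×0.266 = 53.2.
winter: (31 − 51.6)²/51.6 = 424.36/51.6 = 8.2240
spring: (61 − 53)²/53 = 64/53 = 1.2075
summer: (41 − 42.2)²/42.2 = 1.44/42.2 = 0.0341
autumn: (67 − 53.2)²/53.2 = 190.44/53.2 = 3.5797
The largest term is for winter: 8.224.

winter, 8.224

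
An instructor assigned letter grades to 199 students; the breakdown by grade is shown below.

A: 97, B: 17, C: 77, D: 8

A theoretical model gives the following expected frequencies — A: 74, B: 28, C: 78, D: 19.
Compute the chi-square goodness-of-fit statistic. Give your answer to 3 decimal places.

χ² = (97−74)²/74 + (17−28)²/28 + (77−78)²/78 + (8−19)²/19
   = 7.1486 + 4.3214 + 0.0128 + 6.3684
Sum = 17.851

17.851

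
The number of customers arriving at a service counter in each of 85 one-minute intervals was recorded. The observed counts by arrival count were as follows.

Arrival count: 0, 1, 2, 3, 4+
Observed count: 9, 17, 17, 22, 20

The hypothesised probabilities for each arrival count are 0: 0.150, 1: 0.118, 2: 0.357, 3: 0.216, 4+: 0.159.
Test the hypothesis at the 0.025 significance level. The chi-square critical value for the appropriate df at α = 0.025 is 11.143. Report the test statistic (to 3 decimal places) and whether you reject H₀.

15.649; reject

Expected counts E_i = n·p_i: 85×0.150 = 12.75, 85×0.118 = 10.03, 85×0.357 = 30.345, 85×0.216 = 18.36, 85×0.159 = 13.515.
χ² = (9−12.75)²/12.75 + (17−10.03)²/10.03 + (17−30.345)²/30.345 + (22−18.36)²/18.36 + (20−13.515)²/13.515
   = 1.1029 + 4.8436 + 5.8688 + 0.7217 + 3.1117
Sum = 15.649
df = 4. Since 15.649 > 11.143, we reject H₀.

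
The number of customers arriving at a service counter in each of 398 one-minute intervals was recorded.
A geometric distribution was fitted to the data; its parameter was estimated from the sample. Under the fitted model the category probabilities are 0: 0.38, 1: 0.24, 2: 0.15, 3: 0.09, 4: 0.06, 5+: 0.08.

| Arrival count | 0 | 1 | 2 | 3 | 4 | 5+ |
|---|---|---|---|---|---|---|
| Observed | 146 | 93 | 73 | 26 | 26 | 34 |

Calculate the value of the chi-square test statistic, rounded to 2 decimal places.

6.24

Expected counts E_i = n·p_i: 398×0.38 = 151.24, 398×0.24 = 95.52, 398×0.15 = 59.7, 398×0.09 = 35.82, 398×0.06 = 23.88, 398×0.08 = 31.84.
0: (146 − 151.24)²/151.24 = 27.4576/151.24 = 0.182
1: (93 − 95.52)²/95.52 = 6.3504/95.52 = 0.066
2: (73 − 59.7)²/59.7 = 176.89/59.7 = 2.963
3: (26 − 35.82)²/35.82 = 96.4324/35.82 = 2.692
4: (26 − 23.88)²/23.88 = 4.4944/23.88 = 0.188
5+: (34 − 31.84)²/31.84 = 4.6656/31.84 = 0.147
Sum = 6.24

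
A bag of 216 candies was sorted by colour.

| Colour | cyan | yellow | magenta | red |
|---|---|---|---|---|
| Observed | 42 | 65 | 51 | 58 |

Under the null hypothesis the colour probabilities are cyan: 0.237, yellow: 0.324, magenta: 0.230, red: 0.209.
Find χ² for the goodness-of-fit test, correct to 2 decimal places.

Expected counts E_i = n·p_i: 216×0.237 = 51.192, 216×0.324 = 69.984, 216×0.230 = 49.68, 216×0.209 = 45.144.
cat          O        E   (O−E)²/E
cyan        42   51.192      1.651
yellow      65   69.984      0.355
magenta     51    49.68      0.035
red         58   45.144      3.661
Sum = 5.70

5.70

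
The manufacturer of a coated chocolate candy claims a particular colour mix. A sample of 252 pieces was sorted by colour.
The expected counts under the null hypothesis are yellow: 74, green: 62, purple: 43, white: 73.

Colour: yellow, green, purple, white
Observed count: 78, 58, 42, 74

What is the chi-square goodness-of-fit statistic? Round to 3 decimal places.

χ² = (78−74)²/74 + (58−62)²/62 + (42−43)²/43 + (74−73)²/73
   = 0.2162 + 0.2581 + 0.0233 + 0.0137
Sum = 0.511

0.511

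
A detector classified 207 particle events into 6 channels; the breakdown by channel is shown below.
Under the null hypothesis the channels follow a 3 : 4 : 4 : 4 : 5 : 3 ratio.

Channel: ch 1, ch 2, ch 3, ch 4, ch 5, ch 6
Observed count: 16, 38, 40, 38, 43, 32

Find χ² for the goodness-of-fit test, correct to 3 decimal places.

6.163

Ratio total = 23. Expected counts: 207×3/23 = 27, 207×4/23 = 36, 207×4/23 = 36, 207×4/23 = 36, 207×5/23 = 45, 207×3/23 = 27.
cat         O        E   (O−E)²/E
ch 1       16       27     4.4815
ch 2       38       36     0.1111
ch 3       40       36     0.4444
ch 4       38       36     0.1111
ch 5       43       45     0.0889
ch 6       32       27     0.9259
Sum = 6.163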